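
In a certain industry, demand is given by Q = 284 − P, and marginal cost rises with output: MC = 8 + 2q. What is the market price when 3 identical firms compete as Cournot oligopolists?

Inverting demand: P = 284 − Q.
With 3 symmetric Cournot firms, each firm's FOC gives 284 − 4q = 8 + 2q, so q = 46, Q = 3·46 = 138, and P = 146.

P = 146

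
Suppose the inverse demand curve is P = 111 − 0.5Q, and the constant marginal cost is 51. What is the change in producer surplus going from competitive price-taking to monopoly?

Under competition P = MC = 51, so Q = (111 − 51)/0.5 = 120.
PS = (51 − 51)·120 = 0.
Monopoly sets MR = MC: 111 − Q = 51 ⇒ Q = 60, P = 111 − 0.5·60 = 81.
PS = (81 − 51)·60 = 1800.
Change in producer surplus: 1800 − 0 = 1800.

PS rises by 1800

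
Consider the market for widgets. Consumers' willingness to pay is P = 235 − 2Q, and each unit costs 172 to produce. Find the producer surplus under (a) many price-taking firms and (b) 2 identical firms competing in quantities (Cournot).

Perfect competition: P = MC = 172, so 235 − 2Q = 172 and Q = 31.5.
PS = (172 − 172)·31.5 = 0.
Cournot with 2 identical firms: the symmetric best-response condition is 235 − 6q = 172. Each firm produces q = 10.5, total output Q = 21, price P = 193.
PS = (193 − 172)·21 = 441.

Competition: PS = 0; Cournot: PS = 441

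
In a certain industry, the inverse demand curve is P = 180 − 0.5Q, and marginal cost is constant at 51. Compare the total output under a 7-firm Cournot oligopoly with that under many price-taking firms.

Cournot: Q = 225.75; Competition: Q = 258

With 7 symmetric Cournot firms, each firm's FOC gives 180 − 4q = 51, so q = 32.25, Q = 7·32.25 = 225.75, and P = 67.125.
Competitive firms price at marginal cost: P = 51, giving Q = 258.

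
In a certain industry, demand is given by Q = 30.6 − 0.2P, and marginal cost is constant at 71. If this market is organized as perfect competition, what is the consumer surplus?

CS = 672.4

Inverting demand: P = 153 − 5Q.
Competitive firms price at marginal cost: P = 71, giving Q = 16.4.
CS = ½·(153 − 71)·16.4 = 672.4.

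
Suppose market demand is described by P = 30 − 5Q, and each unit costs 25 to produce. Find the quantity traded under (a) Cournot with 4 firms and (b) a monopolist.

Cournot: Q = 0.8; Monopoly: Q = 0.5

With 4 symmetric Cournot firms, each firm's FOC gives 30 − 25q = 25, so q = 0.2, Q = 4·0.2 = 0.8, and P = 26.
A monopolist chooses Q where MR = MC. MR = 30 − 10Q; setting this equal to 25 gives Q = 0.5 and P = 27.5.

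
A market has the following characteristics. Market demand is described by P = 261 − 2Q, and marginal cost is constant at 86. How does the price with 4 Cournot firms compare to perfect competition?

With 4 symmetric Cournot firms, each firm's FOC gives 261 − 10q = 86, so q = 17.5, Q = 4·17.5 = 70, and P = 121.
Under competition P = MC = 86, so Q = (261 − 86)/2 = 87.5.

Cournot: P = 121; Competition: P = 86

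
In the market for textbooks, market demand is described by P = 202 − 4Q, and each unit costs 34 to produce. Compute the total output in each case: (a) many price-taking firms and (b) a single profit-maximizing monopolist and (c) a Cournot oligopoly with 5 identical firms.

Competition: Q = 42; Monopoly: Q = 21; Cournot: Q = 35

Competitive firms price at marginal cost: P = 34, giving Q = 42.
The monopolist equates marginal revenue to marginal cost: 202 − 8Q = 34, so Q = 21. From demand, P = 118.
With 5 symmetric Cournot firms, each firm's FOC gives 202 − 24q = 34, so q = 7, Q = 5·7 = 35, and P = 62.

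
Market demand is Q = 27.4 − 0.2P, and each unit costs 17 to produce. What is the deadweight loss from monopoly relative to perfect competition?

Inverting demand: P = 137 − 5Q.
Under competition P = MC = 17, so Q = (137 − 17)/5 = 24.
A monopolist chooses Q where MR = MC. MR = 137 − 10Q; setting this equal to 17 gives Q = 12 and P = 77.
DWL is the triangle between Q = 12 and Q = 24: ½·(24 − 12)·(77 − 17) = 360.

DWL = 360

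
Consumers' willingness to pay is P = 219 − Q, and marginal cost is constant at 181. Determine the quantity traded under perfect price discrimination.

With perfect price discrimination, output is the efficient level Q = 38 (where demand meets MC), but every buyer pays their willingness to pay: CS = 0 and PS = total surplus.

Q = 38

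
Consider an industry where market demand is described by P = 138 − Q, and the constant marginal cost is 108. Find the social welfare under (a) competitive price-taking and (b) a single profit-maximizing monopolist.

Under competition P = MC = 108, so Q = (138 − 108)/1 = 30.
CS = ½·(138 − 108)·30 = 450; PS = (108 − 108)·30 = 0; TS = 450.
A monopolist chooses Q where MR = MC. MR = 138 − 2Q; setting this equal to 108 gives Q = 15 and P = 123.
CS = ½·(138 − 123)·15 = 112.5; PS = (123 − 108)·15 = 225; TS = 337.5.

Competition: TS = 450; Monopoly: TS = 337.5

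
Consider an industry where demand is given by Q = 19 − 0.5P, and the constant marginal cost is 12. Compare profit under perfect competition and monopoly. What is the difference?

π rises by 84.5

Inverting demand: P = 38 − 2Q.
Perfect competition: P = MC = 12, so 38 − 2Q = 12 and Q = 13.
Profit = (12 − 12)·13 = 0.
Monopoly sets MR = MC: 38 − 4Q = 12 ⇒ Q = 6.5, P = 38 − 2·6.5 = 25.
Profit = (25 − 12)·6.5 = 84.5.
Change in profit: 84.5 − 0 = 84.5.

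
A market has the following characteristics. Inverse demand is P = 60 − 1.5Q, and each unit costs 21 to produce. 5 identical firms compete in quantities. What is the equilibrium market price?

P = 27.5

In a 5-firm Cournot equilibrium, symmetry and the first-order condition give q = (60 − 21)/(9) = 13/3. So Q = 65/3 and P = 27.5.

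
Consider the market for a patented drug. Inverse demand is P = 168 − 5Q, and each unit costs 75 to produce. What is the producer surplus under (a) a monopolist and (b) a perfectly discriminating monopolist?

Monopoly sets MR = MC: 168 − 10Q = 75 ⇒ Q = 9.3, P = 168 − 5·9.3 = 121.5.
PS = (121.5 − 75)·9.3 = 432.45.
Under first-degree price discrimination the firm charges each unit its demand price and produces up to where P = MC, i.e. Q = 18.6. Consumer surplus is zero; producer surplus equals total surplus.
PS = ½·(168 − 75)·18.6 = 864.9.

Monopoly: PS = 432.45; Perfect PD: PS = 864.9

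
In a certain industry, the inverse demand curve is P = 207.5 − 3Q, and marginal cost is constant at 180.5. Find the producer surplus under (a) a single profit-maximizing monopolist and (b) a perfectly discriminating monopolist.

The monopolist equates marginal revenue to marginal cost: 207.5 − 6Q = 180.5, so Q = 4.5. From demand, P = 194.
PS = (194 − 180.5)·4.5 = 60.75.
A perfectly discriminating monopolist sells every unit with P(Q) ≥ MC(Q), so output equals the competitive quantity Q = 9. Each buyer pays their reservation price, so CS = 0 and the firm captures all surplus.
PS = ½·(207.5 − 180.5)·9 = 121.5.

Monopoly: PS = 60.75; Perfect PD: PS = 121.5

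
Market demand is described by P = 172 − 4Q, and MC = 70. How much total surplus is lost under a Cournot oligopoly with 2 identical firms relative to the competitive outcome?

DWL = 144.5

Perfect competition: P = MC = 70, so 172 − 4Q = 70 and Q = 25.5.
Cournot with 2 identical firms: the symmetric best-response condition is 172 − 12q = 70. Each firm produces q = 8.5, total output Q = 17, price P = 104.
DWL is the triangle between Q = 17 and Q = 25.5: ½·(25.5 − 17)·(104 − 70) = 144.5.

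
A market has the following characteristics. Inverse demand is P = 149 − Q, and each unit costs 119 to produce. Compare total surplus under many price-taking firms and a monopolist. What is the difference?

TS falls by 112.5

Under competition P = MC = 119, so Q = (149 − 119)/1 = 30.
CS = ½·(149 − 119)·30 = 450; PS = (119 − 119)·30 = 0; TS = 450.
The monopolist equates marginal revenue to marginal cost: 149 − 2Q = 119, so Q = 15. From demand, P = 134.
CS = ½·(149 − 134)·15 = 112.5; PS = (134 − 119)·15 = 225; TS = 337.5.
Change in total surplus: 337.5 − 450 = −112.5.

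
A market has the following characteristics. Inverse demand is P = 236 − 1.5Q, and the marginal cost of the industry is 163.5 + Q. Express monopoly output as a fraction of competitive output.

Q_m/Q_c = 0.625

The monopolist equates marginal revenue to marginal cost: 236 − 3Q = 163.5 + Q, so Q = 18.125. From demand, P = 3341/16.
Under competition P = MC: 236 − 1.5Q = 163.5 + Q ⇒ Q = 29, P = 192.5.
Ratio Q_m/Q_c = 18.125/29 = 0.625.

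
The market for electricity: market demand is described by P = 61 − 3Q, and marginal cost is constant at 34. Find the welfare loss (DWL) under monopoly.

DWL = 30.375

Competitive firms price at marginal cost: P = 34, giving Q = 9.
The monopolist equates marginal revenue to marginal cost: 61 − 6Q = 34, so Q = 4.5. From demand, P = 47.5.
DWL is the triangle between Q = 4.5 and Q = 9: ½·(9 − 4.5)·(47.5 − 34) = 30.375.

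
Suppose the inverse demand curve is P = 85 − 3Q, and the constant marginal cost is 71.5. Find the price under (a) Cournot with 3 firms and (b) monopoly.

Cournot: P = 74.875; Monopoly: P = 78.25

Cournot with 3 identical firms: the symmetric best-response condition is 85 − 12q = 71.5. Each firm produces q = 1.125, total output Q = 3.375, price P = 74.875.
The monopolist equates marginal revenue to marginal cost: 85 − 6Q = 71.5, so Q = 2.25. From demand, P = 78.25.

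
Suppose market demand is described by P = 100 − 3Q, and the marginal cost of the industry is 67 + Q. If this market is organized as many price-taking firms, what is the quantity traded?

Q = 8.25

Competitive equilibrium sets price equal to marginal cost: 100 − 3Q = 67 + Q, so Q = 8.25 and P = 75.25.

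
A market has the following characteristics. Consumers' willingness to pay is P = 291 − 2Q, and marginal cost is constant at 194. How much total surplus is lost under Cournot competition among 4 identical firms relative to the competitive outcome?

Perfect competition: P = MC = 194, so 291 − 2Q = 194 and Q = 48.5.
With 4 symmetric Cournot firms, each firm's FOC gives 291 − 10q = 194, so q = 9.7, Q = 4·9.7 = 38.8, and P = 213.4.
DWL is the triangle between Q = 38.8 and Q = 48.5: ½·(48.5 − 38.8)·(213.4 − 194) = 94.09.

DWL = 94.09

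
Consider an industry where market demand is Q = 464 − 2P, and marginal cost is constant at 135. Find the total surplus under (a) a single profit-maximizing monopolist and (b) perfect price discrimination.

Monopoly: TS = 7056.75; Perfect PD: TS = 9409

Inverting demand: P = 232 − 0.5Q.
Monopoly sets MR = MC: 232 − Q = 135 ⇒ Q = 97, P = 232 − 0.5·97 = 183.5.
CS = ½·(232 − 183.5)·97 = 2352.25; PS = (183.5 − 135)·97 = 4704.5; TS = 7056.75.
With perfect price discrimination, output is the efficient level Q = 194 (where demand meets MC), but every buyer pays their willingness to pay: CS = 0 and PS = total surplus.
TS = 9409 (equal to competitive TS).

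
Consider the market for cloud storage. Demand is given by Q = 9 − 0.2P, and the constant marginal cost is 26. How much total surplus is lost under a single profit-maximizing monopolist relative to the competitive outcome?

Inverting demand: P = 45 − 5Q.
Perfect competition: P = MC = 26, so 45 − 5Q = 26 and Q = 3.8.
Monopoly sets MR = MC: 45 − 10Q = 26 ⇒ Q = 1.9, P = 45 − 5·1.9 = 35.5.
DWL is the triangle between Q = 1.9 and Q = 3.8: ½·(3.8 − 1.9)·(35.5 − 26) = 9.025.

DWL = 9.025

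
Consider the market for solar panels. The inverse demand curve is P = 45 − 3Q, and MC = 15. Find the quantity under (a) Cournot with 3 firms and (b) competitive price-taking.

Cournot: Q = 7.5; Competition: Q = 10

In a 3-firm Cournot equilibrium, symmetry and the first-order condition give q = (45 − 15)/(12) = 2.5. So Q = 7.5 and P = 22.5.
Under competition P = MC = 15, so Q = (45 − 15)/3 = 10.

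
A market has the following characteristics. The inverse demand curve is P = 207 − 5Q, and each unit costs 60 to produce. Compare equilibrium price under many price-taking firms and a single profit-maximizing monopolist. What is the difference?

Perfect competition: P = MC = 60, so 207 − 5Q = 60 and Q = 29.4.
The monopolist equates marginal revenue to marginal cost: 207 − 10Q = 60, so Q = 14.7. From demand, P = 133.5.
Change in equilibrium price: 133.5 − 60 = 73.5.

Equilibrium price rises by 73.5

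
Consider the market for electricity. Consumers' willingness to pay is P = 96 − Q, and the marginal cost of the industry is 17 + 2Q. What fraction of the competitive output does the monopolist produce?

Monopoly sets MR = MC: 96 − 2Q = 17 + 2Q ⇒ Q = 19.75, P = 96 − 19.75 = 76.25.
Competitive equilibrium sets price equal to marginal cost: 96 − Q = 17 + 2Q, so Q = 79/3 and P = 209/3.
Ratio Q_m/Q_c = 19.75/(79/3) = 0.75.

Q_m/Q_c = 0.75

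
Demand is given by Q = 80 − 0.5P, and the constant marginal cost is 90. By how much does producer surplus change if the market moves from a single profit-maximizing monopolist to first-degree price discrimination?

PS rises by 612.5

Inverting demand: P = 160 − 2Q.
Monopoly sets MR = MC: 160 − 4Q = 90 ⇒ Q = 17.5, P = 160 − 2·17.5 = 125.
PS = (125 − 90)·17.5 = 612.5.
With perfect price discrimination, output is the efficient level Q = 35 (where demand meets MC), but every buyer pays their willingness to pay: CS = 0 and PS = total surplus.
PS = ½·(160 − 90)·35 = 1225.
Change in producer surplus: 1225 − 612.5 = 612.5.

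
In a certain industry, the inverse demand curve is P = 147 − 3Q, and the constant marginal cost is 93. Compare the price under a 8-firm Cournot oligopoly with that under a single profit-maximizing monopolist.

With 8 symmetric Cournot firms, each firm's FOC gives 147 − 27q = 93, so q = 2, Q = 8·2 = 16, and P = 99.
A monopolist chooses Q where MR = MC. MR = 147 − 6Q; setting this equal to 93 gives Q = 9 and P = 120.

Cournot: P = 99; Monopoly: P = 120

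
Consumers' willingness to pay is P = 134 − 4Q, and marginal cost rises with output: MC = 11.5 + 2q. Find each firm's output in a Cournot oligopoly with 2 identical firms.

Cournot with 2 identical firms: the symmetric best-response condition is 134 − 12q = 11.5 + 2q. Each firm produces q = 8.75, total output Q = 17.5, price P = 64.

q_i = 8.75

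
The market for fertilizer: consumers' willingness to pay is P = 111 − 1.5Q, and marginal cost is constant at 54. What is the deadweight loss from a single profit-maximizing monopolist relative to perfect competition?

DWL = 270.75

Under competition P = MC = 54, so Q = (111 − 54)/1.5 = 38.
A monopolist chooses Q where MR = MC. MR = 111 − 3Q; setting this equal to 54 gives Q = 19 and P = 82.5.
DWL is the triangle between Q = 19 and Q = 38: ½·(38 − 19)·(82.5 − 54) = 270.75.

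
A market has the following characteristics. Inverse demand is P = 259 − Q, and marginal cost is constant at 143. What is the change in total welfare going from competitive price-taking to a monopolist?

Total welfare falls by 1682

Under competition P = MC = 143, so Q = (259 − 143)/1 = 116.
CS = ½·(259 − 143)·116 = 6728; PS = (143 − 143)·116 = 0; TS = 6728.
The monopolist equates marginal revenue to marginal cost: 259 − 2Q = 143, so Q = 58. From demand, P = 201.
CS = ½·(259 − 201)·58 = 1682; PS = (201 − 143)·58 = 3364; TS = 5046.
Change in total welfare: 5046 − 6728 = −1682.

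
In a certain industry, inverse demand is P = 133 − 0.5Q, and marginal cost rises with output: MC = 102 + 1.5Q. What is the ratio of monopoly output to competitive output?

Monopoly sets MR = MC: 133 − Q = 102 + 1.5Q ⇒ Q = 12.4, P = 133 − 0.5·12.4 = 126.8.
Competitive equilibrium sets price equal to marginal cost: 133 − 0.5Q = 102 + 1.5Q, so Q = 15.5 and P = 125.25.
Ratio Q_m/Q_c = 12.4/15.5 = 0.8.

Q_m/Q_c = 0.8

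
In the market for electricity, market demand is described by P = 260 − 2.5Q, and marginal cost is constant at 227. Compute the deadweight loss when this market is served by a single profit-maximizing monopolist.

DWL = 54.45

Competitive firms price at marginal cost: P = 227, giving Q = 13.2.
Monopoly sets MR = MC: 260 − 5Q = 227 ⇒ Q = 6.6, P = 260 − 2.5·6.6 = 243.5.
DWL is the triangle between Q = 6.6 and Q = 13.2: ½·(13.2 − 6.6)·(243.5 − 227) = 54.45.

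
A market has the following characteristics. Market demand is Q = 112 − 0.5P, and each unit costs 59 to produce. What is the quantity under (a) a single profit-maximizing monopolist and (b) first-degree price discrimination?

Monopoly: Q = 41.25; Perfect PD: Q = 82.5

Inverting demand: P = 224 − 2Q.
Monopoly sets MR = MC: 224 − 4Q = 59 ⇒ Q = 41.25, P = 224 − 2·41.25 = 141.5.
With perfect price discrimination, output is the efficient level Q = 82.5 (where demand meets MC), but every buyer pays their willingness to pay: CS = 0 and PS = total surplus.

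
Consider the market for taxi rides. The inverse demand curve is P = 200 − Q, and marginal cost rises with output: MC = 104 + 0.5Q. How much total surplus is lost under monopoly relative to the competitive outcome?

DWL = 491.52

Competitive equilibrium sets price equal to marginal cost: 200 − Q = 104 + 0.5Q, so Q = 64 and P = 136.
Monopoly sets MR = MC: 200 − 2Q = 104 + 0.5Q ⇒ Q = 38.4, P = 200 − 38.4 = 161.6.
CS = ½·(200 − 136)·64 = 2048; PS = (136·64 − 104·64 − ½·0.5·64²) = 1024; TS = 3072.
CS = ½·(200 − 161.6)·38.4 = 737.28; PS = (161.6·38.4 − 104·38.4 − ½·0.5·38.4²) = 1843.2; TS = 2580.48.
DWL = 3072 − 2580.48 = 491.52.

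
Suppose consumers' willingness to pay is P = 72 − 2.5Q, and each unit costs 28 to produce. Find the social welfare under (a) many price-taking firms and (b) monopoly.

Competition: TS = 387.2; Monopoly: TS = 290.4

Under competition P = MC = 28, so Q = (72 − 28)/2.5 = 17.6.
CS = ½·(72 − 28)·17.6 = 387.2; PS = (28 − 28)·17.6 = 0; TS = 387.2.
A monopolist chooses Q where MR = MC. MR = 72 − 5Q; setting this equal to 28 gives Q = 8.8 and P = 50.
CS = ½·(72 − 50)·8.8 = 96.8; PS = (50 − 28)·8.8 = 193.6; TS = 290.4.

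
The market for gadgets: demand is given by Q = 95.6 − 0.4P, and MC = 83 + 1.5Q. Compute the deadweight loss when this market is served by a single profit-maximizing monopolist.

Inverting demand: P = 239 − 2.5Q.
Competitive equilibrium sets price equal to marginal cost: 239 − 2.5Q = 83 + 1.5Q, so Q = 39 and P = 141.5.
A monopolist chooses Q where MR = MC. MR = 239 − 5Q; setting this equal to 83 + 1.5Q gives Q = 24 and P = 179.
CS = ½·(239 − 141.5)·39 = 1901.25; PS = (141.5·39 − 83·39 − ½·1.5·39²) = 1140.75; TS = 3042.
CS = ½·(239 − 179)·24 = 720; PS = (179·24 − 83·24 − ½·1.5·24²) = 1872; TS = 2592.
DWL = 3042 − 2592 = 450.

DWL = 450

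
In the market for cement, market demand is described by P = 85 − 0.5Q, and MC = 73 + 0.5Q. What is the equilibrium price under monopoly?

P = 81

Monopoly sets MR = MC: 85 − Q = 73 + 0.5Q ⇒ Q = 8, P = 85 − 0.5·8 = 81.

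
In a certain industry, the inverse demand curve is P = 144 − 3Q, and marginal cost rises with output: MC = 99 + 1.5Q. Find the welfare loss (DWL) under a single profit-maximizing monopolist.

DWL = 36

Competitive equilibrium sets price equal to marginal cost: 144 − 3Q = 99 + 1.5Q, so Q = 10 and P = 114.
Monopoly sets MR = MC: 144 − 6Q = 99 + 1.5Q ⇒ Q = 6, P = 144 − 3·6 = 126.
CS = ½·(144 − 114)·10 = 150; PS = (114·10 − 99·10 − ½·1.5·10²) = 75; TS = 225.
CS = ½·(144 − 126)·6 = 54; PS = (126·6 − 99·6 − ½·1.5·6²) = 135; TS = 189.
DWL = 225 − 189 = 36.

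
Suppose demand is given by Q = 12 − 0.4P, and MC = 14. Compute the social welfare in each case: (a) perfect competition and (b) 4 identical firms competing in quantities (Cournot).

Inverting demand: P = 30 − 2.5Q.
Competitive firms price at marginal cost: P = 14, giving Q = 6.4.
CS = ½·(30 − 14)·6.4 = 51.2; PS = (14 − 14)·6.4 = 0; TS = 51.2.
Cournot with 4 identical firms: the symmetric best-response condition is 30 − 12.5q = 14. Each firm produces q = 1.28, total output Q = 5.12, price P = 17.2.
CS = ½·(30 − 17.2)·5.12 = 32.768; PS = (17.2 − 14)·5.12 = 16.384; TS = 49.152.

Competition: TS = 51.2; Cournot: TS = 49.152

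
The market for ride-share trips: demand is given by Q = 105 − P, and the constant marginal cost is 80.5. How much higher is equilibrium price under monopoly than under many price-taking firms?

Inverting demand: P = 105 − Q.
Under competition P = MC = 80.5, so Q = (105 − 80.5)/1 = 24.5.
The monopolist equates marginal revenue to marginal cost: 105 − 2Q = 80.5, so Q = 12.25. From demand, P = 92.75.
Change in equilibrium price: 92.75 − 80.5 = 12.25.

Equilibrium price rises by 12.25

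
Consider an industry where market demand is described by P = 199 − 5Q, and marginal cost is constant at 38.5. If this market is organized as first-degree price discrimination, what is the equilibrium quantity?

Q = 32.1

A perfectly discriminating monopolist sells every unit with P(Q) ≥ MC(Q), so output equals the competitive quantity Q = 32.1. Each buyer pays their reservation price, so CS = 0 and the firm captures all surplus.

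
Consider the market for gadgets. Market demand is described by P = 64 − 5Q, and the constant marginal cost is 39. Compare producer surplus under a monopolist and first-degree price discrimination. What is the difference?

PS rises by 31.25

A monopolist chooses Q where MR = MC. MR = 64 − 10Q; setting this equal to 39 gives Q = 2.5 and P = 51.5.
PS = (51.5 − 39)·2.5 = 31.25.
Under first-degree price discrimination the firm charges each unit its demand price and produces up to where P = MC, i.e. Q = 5. Consumer surplus is zero; producer surplus equals total surplus.
PS = ½·(64 − 39)·5 = 62.5.
Change in producer surplus: 62.5 − 31.25 = 31.25.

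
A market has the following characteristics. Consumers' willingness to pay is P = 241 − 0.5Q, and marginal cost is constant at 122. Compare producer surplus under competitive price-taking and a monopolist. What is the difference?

Competitive firms price at marginal cost: P = 122, giving Q = 238.
PS = (122 − 122)·238 = 0.
The monopolist equates marginal revenue to marginal cost: 241 − Q = 122, so Q = 119. From demand, P = 181.5.
PS = (181.5 − 122)·119 = 7080.5.
Change in producer surplus: 7080.5 − 0 = 7080.5.

Producer surplus rises by 7080.5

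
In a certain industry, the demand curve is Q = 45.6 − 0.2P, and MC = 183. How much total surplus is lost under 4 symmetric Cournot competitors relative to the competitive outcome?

Inverting demand: P = 228 − 5Q.
Competitive firms price at marginal cost: P = 183, giving Q = 9.
In a 4-firm Cournot equilibrium, symmetry and the first-order condition give q = (228 − 183)/(25) = 1.8. So Q = 7.2 and P = 192.
DWL is the triangle between Q = 7.2 and Q = 9: ½·(9 − 7.2)·(192 − 183) = 8.1.

DWL = 8.1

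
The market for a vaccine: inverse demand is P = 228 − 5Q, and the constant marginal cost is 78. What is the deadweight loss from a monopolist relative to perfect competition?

DWL = 562.5

Competitive firms price at marginal cost: P = 78, giving Q = 30.
The monopolist equates marginal revenue to marginal cost: 228 − 10Q = 78, so Q = 15. From demand, P = 153.
DWL is the triangle between Q = 15 and Q = 30: ½·(30 − 15)·(153 − 78) = 562.5.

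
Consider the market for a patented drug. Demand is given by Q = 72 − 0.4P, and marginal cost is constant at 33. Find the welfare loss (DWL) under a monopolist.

DWL = 1080.45

Inverting demand: P = 180 − 2.5Q.
Competitive firms price at marginal cost: P = 33, giving Q = 58.8.
The monopolist equates marginal revenue to marginal cost: 180 − 5Q = 33, so Q = 29.4. From demand, P = 106.5.
DWL is the triangle between Q = 29.4 and Q = 58.8: ½·(58.8 − 29.4)·(106.5 − 33) = 1080.45.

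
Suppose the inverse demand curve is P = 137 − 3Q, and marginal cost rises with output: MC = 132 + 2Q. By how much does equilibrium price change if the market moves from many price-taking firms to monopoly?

Under competition P = MC: 137 − 3Q = 132 + 2Q ⇒ Q = 1, P = 134.
A monopolist chooses Q where MR = MC. MR = 137 − 6Q; setting this equal to 132 + 2Q gives Q = 0.625 and P = 135.125.
Change in equilibrium price: 135.125 − 134 = 1.125.

P rises by 1.125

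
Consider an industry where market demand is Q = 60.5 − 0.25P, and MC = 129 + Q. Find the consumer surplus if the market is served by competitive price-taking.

CS = 1021.52

Inverting demand: P = 242 − 4Q.
Under competition P = MC: 242 − 4Q = 129 + Q ⇒ Q = 22.6, P = 151.6.
CS = ½·(242 − 151.6)·22.6 = 1021.52.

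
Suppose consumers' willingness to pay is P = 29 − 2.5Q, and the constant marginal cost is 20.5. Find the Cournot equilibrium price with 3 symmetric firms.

P = 22.625

With 3 symmetric Cournot firms, each firm's FOC gives 29 − 10q = 20.5, so q = 0.85, Q = 3·0.85 = 2.55, and P = 22.625.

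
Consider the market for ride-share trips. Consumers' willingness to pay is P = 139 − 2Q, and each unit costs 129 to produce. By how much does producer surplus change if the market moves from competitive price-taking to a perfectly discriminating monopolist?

Competitive firms price at marginal cost: P = 129, giving Q = 5.
PS = (129 − 129)·5 = 0.
With perfect price discrimination, output is the efficient level Q = 5 (where demand meets MC), but every buyer pays their willingness to pay: CS = 0 and PS = total surplus.
PS = ½·(139 − 129)·5 = 25.
Change in producer surplus: 25 − 0 = 25.

PS rises by 25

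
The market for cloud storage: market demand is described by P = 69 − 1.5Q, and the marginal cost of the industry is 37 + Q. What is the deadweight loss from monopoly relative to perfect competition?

Competitive equilibrium sets price equal to marginal cost: 69 − 1.5Q = 37 + Q, so Q = 12.8 and P = 49.8.
The monopolist equates marginal revenue to marginal cost: 69 − 3Q = 37 + Q, so Q = 8. From demand, P = 57.
CS = ½·(69 − 49.8)·12.8 = 122.88; PS = (49.8·12.8 − 37·12.8 − ½·1·12.8²) = 81.92; TS = 204.8.
CS = ½·(69 − 57)·8 = 48; PS = (57·8 − 37·8 − ½·1·8²) = 128; TS = 176.
DWL = 204.8 − 176 = 28.8.

DWL = 28.8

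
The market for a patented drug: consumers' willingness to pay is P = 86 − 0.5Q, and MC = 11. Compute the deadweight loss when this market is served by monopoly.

DWL = 1406.25

Under competition P = MC = 11, so Q = (86 − 11)/0.5 = 150.
The monopolist equates marginal revenue to marginal cost: 86 − Q = 11, so Q = 75. From demand, P = 48.5.
DWL is the triangle between Q = 75 and Q = 150: ½·(150 − 75)·(48.5 − 11) = 1406.25.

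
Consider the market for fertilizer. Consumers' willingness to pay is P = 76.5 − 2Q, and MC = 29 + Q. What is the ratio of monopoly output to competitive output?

Q_m/Q_c = 0.6

The monopolist equates marginal revenue to marginal cost: 76.5 − 4Q = 29 + Q, so Q = 9.5. From demand, P = 57.5.
Competitive equilibrium sets price equal to marginal cost: 76.5 − 2Q = 29 + Q, so Q = 95/6 and P = 269/6.
Ratio Q_m/Q_c = 9.5/(95/6) = 0.6.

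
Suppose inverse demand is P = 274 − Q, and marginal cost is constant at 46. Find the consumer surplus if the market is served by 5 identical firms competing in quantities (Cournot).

Cournot with 5 identical firms: the symmetric best-response condition is 274 − 6q = 46. Each firm produces q = 38, total output Q = 190, price P = 84.
CS = ½·(274 − 84)·190 = 18050.

CS = 18050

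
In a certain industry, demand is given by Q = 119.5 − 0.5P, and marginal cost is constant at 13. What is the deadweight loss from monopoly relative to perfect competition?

Inverting demand: P = 239 − 2Q.
Competitive firms price at marginal cost: P = 13, giving Q = 113.
Monopoly sets MR = MC: 239 − 4Q = 13 ⇒ Q = 56.5, P = 239 − 2·56.5 = 126.
DWL is the triangle between Q = 56.5 and Q = 113: ½·(113 − 56.5)·(126 − 13) = 3192.25.

DWL = 3192.25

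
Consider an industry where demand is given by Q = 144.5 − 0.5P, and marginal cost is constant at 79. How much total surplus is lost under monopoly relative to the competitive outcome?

Inverting demand: P = 289 − 2Q.
Under competition P = MC = 79, so Q = (289 − 79)/2 = 105.
The monopolist equates marginal revenue to marginal cost: 289 − 4Q = 79, so Q = 52.5. From demand, P = 184.
DWL is the triangle between Q = 52.5 and Q = 105: ½·(105 − 52.5)·(184 − 79) = 2756.25.

DWL = 2756.25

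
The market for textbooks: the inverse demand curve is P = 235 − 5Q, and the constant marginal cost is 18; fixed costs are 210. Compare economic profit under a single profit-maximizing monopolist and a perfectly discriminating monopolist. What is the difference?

π rises by 2354.45

A monopolist chooses Q where MR = MC. MR = 235 − 10Q; setting this equal to 18 gives Q = 21.7 and P = 126.5.
Profit = (126.5 − 18)·21.7 − 210 = 2144.45.
Under first-degree price discrimination the firm charges each unit its demand price and produces up to where P = MC, i.e. Q = 43.4. Consumer surplus is zero; producer surplus equals total surplus.
PS equals the full surplus area, 4708.9. Profit = 4708.9 − 210 = 4498.9.
Change in economic profit: 4498.9 − 2144.45 = 2354.45.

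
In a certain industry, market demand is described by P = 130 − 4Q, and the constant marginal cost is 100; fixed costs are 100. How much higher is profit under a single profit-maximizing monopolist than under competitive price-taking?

π rises by 56.25

Under competition P = MC = 100, so Q = (130 − 100)/4 = 7.5.
Profit = (100 − 100)·7.5 − 100 = −100.
The monopolist equates marginal revenue to marginal cost: 130 − 8Q = 100, so Q = 3.75. From demand, P = 115.
Profit = (115 − 100)·3.75 − 100 = −43.75.
Change in profit: −43.75 − −100 = 56.25.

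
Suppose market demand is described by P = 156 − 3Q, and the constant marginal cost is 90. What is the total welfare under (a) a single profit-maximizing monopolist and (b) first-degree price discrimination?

Monopoly sets MR = MC: 156 − 6Q = 90 ⇒ Q = 11, P = 156 − 3·11 = 123.
CS = ½·(156 − 123)·11 = 181.5; PS = (123 − 90)·11 = 363; TS = 544.5.
A perfectly discriminating monopolist sells every unit with P(Q) ≥ MC(Q), so output equals the competitive quantity Q = 22. Each buyer pays their reservation price, so CS = 0 and the firm captures all surplus.
TS = 726 (equal to competitive TS).

Monopoly: TS = 544.5; Perfect PD: TS = 726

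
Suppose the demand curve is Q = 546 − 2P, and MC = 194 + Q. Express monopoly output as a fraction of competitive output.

Inverting demand: P = 273 − 0.5Q.
A monopolist chooses Q where MR = MC. MR = 273 − Q; setting this equal to 194 + Q gives Q = 39.5 and P = 253.25.
Competitive equilibrium sets price equal to marginal cost: 273 − 0.5Q = 194 + Q, so Q = 158/3 and P = 740/3.
Ratio Q_m/Q_c = 39.5/(158/3) = 0.75.

Q_m/Q_c = 0.75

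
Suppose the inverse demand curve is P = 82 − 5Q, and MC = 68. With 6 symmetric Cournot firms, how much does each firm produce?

q_i = 0.4

In a 6-firm Cournot equilibrium, symmetry and the first-order condition give q = (82 − 68)/(35) = 0.4. So Q = 2.4 and P = 70.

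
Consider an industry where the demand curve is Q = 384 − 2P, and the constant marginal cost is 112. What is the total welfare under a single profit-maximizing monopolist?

Inverting demand: P = 192 − 0.5Q.
The monopolist equates marginal revenue to marginal cost: 192 − Q = 112, so Q = 80. From demand, P = 152.
CS = ½·(192 − 152)·80 = 1600; PS = (152 − 112)·80 = 3200; TS = 4800.

TS = 4800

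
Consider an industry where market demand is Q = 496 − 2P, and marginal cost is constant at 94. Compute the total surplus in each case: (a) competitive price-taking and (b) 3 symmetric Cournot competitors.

Inverting demand: P = 248 − 0.5Q.
Competitive firms price at marginal cost: P = 94, giving Q = 308.
CS = ½·(248 − 94)·308 = 23716; PS = (94 − 94)·308 = 0; TS = 23716.
Cournot with 3 identical firms: the symmetric best-response condition is 248 − 2q = 94. Each firm produces q = 77, total output Q = 231, price P = 132.5.
CS = ½·(248 − 132.5)·231 = 13340.25; PS = (132.5 − 94)·231 = 8893.5; TS = 22233.75.

Competition: TS = 23716; Cournot: TS = 22233.75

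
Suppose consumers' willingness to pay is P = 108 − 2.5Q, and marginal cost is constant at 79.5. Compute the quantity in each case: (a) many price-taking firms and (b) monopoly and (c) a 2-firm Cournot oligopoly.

Under competition P = MC = 79.5, so Q = (108 − 79.5)/2.5 = 11.4.
The monopolist equates marginal revenue to marginal cost: 108 − 5Q = 79.5, so Q = 5.7. From demand, P = 93.75.
In a 2-firm Cournot equilibrium, symmetry and the first-order condition give q = (108 − 79.5)/(7.5) = 3.8. So Q = 7.6 and P = 89.

Competition: Q = 11.4; Monopoly: Q = 5.7; Cournot: Q = 7.6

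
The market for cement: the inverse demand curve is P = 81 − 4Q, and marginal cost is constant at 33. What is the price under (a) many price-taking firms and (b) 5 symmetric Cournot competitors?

Competition: P = 33; Cournot: P = 41

Competitive firms price at marginal cost: P = 33, giving Q = 12.
Cournot with 5 identical firms: the symmetric best-response condition is 81 − 24q = 33. Each firm produces q = 2, total output Q = 10, price P = 41.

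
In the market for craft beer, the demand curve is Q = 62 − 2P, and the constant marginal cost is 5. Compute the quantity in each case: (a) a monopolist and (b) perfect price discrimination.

Monopoly: Q = 26; Perfect PD: Q = 52

Inverting demand: P = 31 − 0.5Q.
The monopolist equates marginal revenue to marginal cost: 31 − Q = 5, so Q = 26. From demand, P = 18.
Under first-degree price discrimination the firm charges each unit its demand price and produces up to where P = MC, i.e. Q = 52. Consumer surplus is zero; producer surplus equals total surplus.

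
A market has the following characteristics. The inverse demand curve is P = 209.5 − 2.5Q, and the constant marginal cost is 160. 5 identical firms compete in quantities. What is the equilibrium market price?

In a 5-firm Cournot equilibrium, symmetry and the first-order condition give q = (209.5 − 160)/(15) = 3.3. So Q = 16.5 and P = 168.25.

P = 168.25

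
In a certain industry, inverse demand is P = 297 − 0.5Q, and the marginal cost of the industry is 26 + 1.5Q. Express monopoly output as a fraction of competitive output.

A monopolist chooses Q where MR = MC. MR = 297 − Q; setting this equal to 26 + 1.5Q gives Q = 108.4 and P = 242.8.
Competitive equilibrium sets price equal to marginal cost: 297 − 0.5Q = 26 + 1.5Q, so Q = 135.5 and P = 229.25.
Ratio Q_m/Q_c = 108.4/135.5 = 0.8.

Q_m/Q_c = 0.8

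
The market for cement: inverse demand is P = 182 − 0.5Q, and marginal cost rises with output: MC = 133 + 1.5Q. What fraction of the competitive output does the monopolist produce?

A monopolist chooses Q where MR = MC. MR = 182 − Q; setting this equal to 133 + 1.5Q gives Q = 19.6 and P = 172.2.
Under competition P = MC: 182 − 0.5Q = 133 + 1.5Q ⇒ Q = 24.5, P = 169.75.
Ratio Q_m/Q_c = 19.6/24.5 = 0.8.

Q_m/Q_c = 0.8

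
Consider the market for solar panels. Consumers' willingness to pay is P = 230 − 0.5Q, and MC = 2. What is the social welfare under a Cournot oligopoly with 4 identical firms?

Cournot with 4 identical firms: the symmetric best-response condition is 230 − 2.5q = 2. Each firm produces q = 91.2, total output Q = 364.8, price P = 47.6.
CS = ½·(230 − 47.6)·364.8 = 33269.76; PS = (47.6 − 2)·364.8 = 16634.88; TS = 49904.64.

TS = 49904.64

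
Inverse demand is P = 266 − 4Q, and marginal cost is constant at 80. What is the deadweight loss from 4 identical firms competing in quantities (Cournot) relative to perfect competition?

DWL = 172.98

Competitive firms price at marginal cost: P = 80, giving Q = 46.5.
Cournot with 4 identical firms: the symmetric best-response condition is 266 − 20q = 80. Each firm produces q = 9.3, total output Q = 37.2, price P = 117.2.
DWL is the triangle between Q = 37.2 and Q = 46.5: ½·(46.5 − 37.2)·(117.2 − 80) = 172.98.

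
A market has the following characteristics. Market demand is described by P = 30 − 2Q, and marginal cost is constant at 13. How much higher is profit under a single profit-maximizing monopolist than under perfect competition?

Competitive firms price at marginal cost: P = 13, giving Q = 8.5.
Profit = (13 − 13)·8.5 = 0.
A monopolist chooses Q where MR = MC. MR = 30 − 4Q; setting this equal to 13 gives Q = 4.25 and P = 21.5.
Profit = (21.5 − 13)·4.25 = 36.125.
Change in profit: 36.125 − 0 = 36.125.

Profit rises by 36.125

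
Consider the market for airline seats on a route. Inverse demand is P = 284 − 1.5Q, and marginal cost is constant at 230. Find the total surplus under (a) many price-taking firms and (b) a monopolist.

Competition: TS = 972; Monopoly: TS = 729

Under competition P = MC = 230, so Q = (284 − 230)/1.5 = 36.
CS = ½·(284 − 230)·36 = 972; PS = (230 − 230)·36 = 0; TS = 972.
The monopolist equates marginal revenue to marginal cost: 284 − 3Q = 230, so Q = 18. From demand, P = 257.
CS = ½·(284 − 257)·18 = 243; PS = (257 − 230)·18 = 486; TS = 729.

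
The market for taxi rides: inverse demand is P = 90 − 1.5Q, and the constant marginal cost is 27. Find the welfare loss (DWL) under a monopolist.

Under competition P = MC = 27, so Q = (90 − 27)/1.5 = 42.
The monopolist equates marginal revenue to marginal cost: 90 − 3Q = 27, so Q = 21. From demand, P = 58.5.
DWL is the triangle between Q = 21 and Q = 42: ½·(42 − 21)·(58.5 − 27) = 330.75.

DWL = 330.75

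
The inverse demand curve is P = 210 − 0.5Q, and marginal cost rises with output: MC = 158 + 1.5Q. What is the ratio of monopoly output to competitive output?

Q_m/Q_c = 0.8

The monopolist equates marginal revenue to marginal cost: 210 − Q = 158 + 1.5Q, so Q = 20.8. From demand, P = 199.6.
Under competition P = MC: 210 − 0.5Q = 158 + 1.5Q ⇒ Q = 26, P = 197.
Ratio Q_m/Q_c = 20.8/26 = 0.8.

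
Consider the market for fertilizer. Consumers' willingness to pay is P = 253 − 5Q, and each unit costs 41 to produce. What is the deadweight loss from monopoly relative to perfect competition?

Under competition P = MC = 41, so Q = (253 − 41)/5 = 42.4.
Monopoly sets MR = MC: 253 − 10Q = 41 ⇒ Q = 21.2, P = 253 − 5·21.2 = 147.
DWL is the triangle between Q = 21.2 and Q = 42.4: ½·(42.4 − 21.2)·(147 − 41) = 1123.6.

DWL = 1123.6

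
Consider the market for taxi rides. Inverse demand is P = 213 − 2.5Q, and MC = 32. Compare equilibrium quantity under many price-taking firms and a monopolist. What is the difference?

Equilibrium quantity falls by 36.2

Perfect competition: P = MC = 32, so 213 − 2.5Q = 32 and Q = 72.4.
A monopolist chooses Q where MR = MC. MR = 213 − 5Q; setting this equal to 32 gives Q = 36.2 and P = 122.5.
Change in equilibrium quantity: 36.2 − 72.4 = −36.2.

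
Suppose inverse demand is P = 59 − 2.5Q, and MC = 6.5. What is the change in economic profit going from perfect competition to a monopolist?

Economic profit rises by 275.625

Perfect competition: P = MC = 6.5, so 59 − 2.5Q = 6.5 and Q = 21.
Profit = (6.5 − 6.5)·21 = 0.
Monopoly sets MR = MC: 59 − 5Q = 6.5 ⇒ Q = 10.5, P = 59 − 2.5·10.5 = 32.75.
Profit = (32.75 − 6.5)·10.5 = 275.625.
Change in economic profit: 275.625 − 0 = 275.625.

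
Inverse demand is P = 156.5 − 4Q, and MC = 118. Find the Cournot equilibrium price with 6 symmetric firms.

With 6 symmetric Cournot firms, each firm's FOC gives 156.5 − 28q = 118, so q = 1.375, Q = 6·1.375 = 8.25, and P = 123.5.

P = 123.5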